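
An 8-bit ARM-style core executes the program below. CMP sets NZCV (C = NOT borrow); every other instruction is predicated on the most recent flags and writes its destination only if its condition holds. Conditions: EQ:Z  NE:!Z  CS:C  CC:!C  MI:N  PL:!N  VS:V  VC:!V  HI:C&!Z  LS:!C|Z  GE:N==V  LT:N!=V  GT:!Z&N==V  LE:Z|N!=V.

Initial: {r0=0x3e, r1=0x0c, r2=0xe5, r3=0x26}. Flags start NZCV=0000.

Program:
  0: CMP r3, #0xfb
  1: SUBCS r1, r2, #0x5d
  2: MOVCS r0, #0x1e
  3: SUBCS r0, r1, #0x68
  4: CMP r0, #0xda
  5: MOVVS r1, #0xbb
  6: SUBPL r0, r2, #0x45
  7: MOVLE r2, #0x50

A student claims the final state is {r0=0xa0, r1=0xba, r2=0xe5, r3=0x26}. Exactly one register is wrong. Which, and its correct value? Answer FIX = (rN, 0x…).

FIX = (r1, 0x0c)

0: ✓ CMP  NZCV=0000
1: · SUBCS
2: · MOVCS
3: · SUBCS
4: ✓ CMP  NZCV=0000
5: · MOVVS
6: ✓ SUBPL  r0←0xa0
7: · MOVLE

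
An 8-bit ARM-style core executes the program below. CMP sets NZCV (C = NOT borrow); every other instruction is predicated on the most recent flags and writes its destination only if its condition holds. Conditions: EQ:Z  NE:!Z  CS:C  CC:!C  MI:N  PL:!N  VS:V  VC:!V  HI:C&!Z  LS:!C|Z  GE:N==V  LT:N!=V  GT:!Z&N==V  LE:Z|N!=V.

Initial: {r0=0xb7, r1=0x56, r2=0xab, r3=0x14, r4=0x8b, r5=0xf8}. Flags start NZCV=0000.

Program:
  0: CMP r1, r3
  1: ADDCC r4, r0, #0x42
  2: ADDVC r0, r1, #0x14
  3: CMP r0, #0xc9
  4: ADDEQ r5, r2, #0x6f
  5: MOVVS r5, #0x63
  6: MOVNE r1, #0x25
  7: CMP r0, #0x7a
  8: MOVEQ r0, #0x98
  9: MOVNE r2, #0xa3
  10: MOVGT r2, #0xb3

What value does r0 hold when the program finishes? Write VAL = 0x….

VAL = 0x6a

[0] flags=0010 → (cmp)
[1] flags=0010 CC?F → skip
[2] flags=0010 VC?T → r0=0x6a
[3] flags=1001 → (cmp)
[4] flags=1001 EQ?F → skip
[5] flags=1001 VS?T → r5=0x63
[6] flags=1001 NE?T → r1=0x25
[7] flags=1000 → (cmp)
[8] flags=1000 EQ?F → skip
[9] flags=1000 NE?T → r2=0xa3
[10] flags=1000 GT?F → skip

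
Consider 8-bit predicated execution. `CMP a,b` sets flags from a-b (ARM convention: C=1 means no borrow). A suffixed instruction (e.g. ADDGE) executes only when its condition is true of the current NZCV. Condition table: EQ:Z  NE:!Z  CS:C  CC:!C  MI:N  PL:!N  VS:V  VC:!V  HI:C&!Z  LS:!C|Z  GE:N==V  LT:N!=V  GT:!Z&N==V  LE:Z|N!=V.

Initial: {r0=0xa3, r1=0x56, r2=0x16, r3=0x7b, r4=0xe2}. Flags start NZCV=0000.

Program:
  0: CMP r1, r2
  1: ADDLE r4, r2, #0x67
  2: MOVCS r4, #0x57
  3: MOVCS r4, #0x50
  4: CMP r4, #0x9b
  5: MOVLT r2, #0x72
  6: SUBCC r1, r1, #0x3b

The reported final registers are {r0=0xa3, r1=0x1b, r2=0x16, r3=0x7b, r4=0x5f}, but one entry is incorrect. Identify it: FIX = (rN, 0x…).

0: ✓ CMP  NZCV=0010
1: · ADDLE
2: ✓ MOVCS  r4←0x57
3: ✓ MOVCS  r4←0x50
4: ✓ CMP  NZCV=1001
5: · MOVLT
6: ✓ SUBCC  r1←0x1b

FIX = (r4, 0x50)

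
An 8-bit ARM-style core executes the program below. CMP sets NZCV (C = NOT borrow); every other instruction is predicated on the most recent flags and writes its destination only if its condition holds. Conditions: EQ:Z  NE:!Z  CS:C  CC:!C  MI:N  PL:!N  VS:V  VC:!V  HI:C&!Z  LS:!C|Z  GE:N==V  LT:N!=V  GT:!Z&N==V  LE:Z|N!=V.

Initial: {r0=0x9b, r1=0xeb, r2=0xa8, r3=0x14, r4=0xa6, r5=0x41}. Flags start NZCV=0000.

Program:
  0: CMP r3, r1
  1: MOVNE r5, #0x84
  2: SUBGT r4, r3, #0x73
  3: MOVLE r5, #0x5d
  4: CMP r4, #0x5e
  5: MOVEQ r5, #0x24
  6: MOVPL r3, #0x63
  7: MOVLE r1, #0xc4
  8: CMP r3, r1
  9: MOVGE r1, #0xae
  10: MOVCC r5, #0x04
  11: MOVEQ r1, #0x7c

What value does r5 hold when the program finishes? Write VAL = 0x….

[0] flags=0000 → (cmp)
[1] flags=0000 NE?T → r5=0x84
[2] flags=0000 GT?T → r4=0xa1
[3] flags=0000 LE?F → skip
[4] flags=0011 → (cmp)
[5] flags=0011 EQ?F → skip
[6] flags=0011 PL?T → r3=0x63
[7] flags=0011 LE?T → r1=0xc4
[8] flags=1001 → (cmp)
[9] flags=1001 GE?T → r1=0xae
[10] flags=1001 CC?T → r5=0x04
[11] flags=1001 EQ?F → skip

VAL = 0x04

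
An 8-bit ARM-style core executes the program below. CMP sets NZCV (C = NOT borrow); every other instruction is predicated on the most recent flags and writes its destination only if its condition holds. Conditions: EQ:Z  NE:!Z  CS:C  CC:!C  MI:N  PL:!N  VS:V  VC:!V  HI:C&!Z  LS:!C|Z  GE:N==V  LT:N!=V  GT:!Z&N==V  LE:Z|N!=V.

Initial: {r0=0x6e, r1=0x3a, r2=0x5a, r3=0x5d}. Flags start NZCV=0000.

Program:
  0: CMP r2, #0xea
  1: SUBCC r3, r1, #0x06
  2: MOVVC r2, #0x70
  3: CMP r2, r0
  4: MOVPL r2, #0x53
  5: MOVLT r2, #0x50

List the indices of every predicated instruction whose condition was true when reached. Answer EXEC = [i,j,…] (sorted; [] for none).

EXEC = [1,2,4]

[0] flags=0000 → (cmp)
[1] flags=0000 CC?T → r3=0x34
[2] flags=0000 VC?T → r2=0x70
[3] flags=0010 → (cmp)
[4] flags=0010 PL?T → r2=0x53
[5] flags=0010 LT?F → skip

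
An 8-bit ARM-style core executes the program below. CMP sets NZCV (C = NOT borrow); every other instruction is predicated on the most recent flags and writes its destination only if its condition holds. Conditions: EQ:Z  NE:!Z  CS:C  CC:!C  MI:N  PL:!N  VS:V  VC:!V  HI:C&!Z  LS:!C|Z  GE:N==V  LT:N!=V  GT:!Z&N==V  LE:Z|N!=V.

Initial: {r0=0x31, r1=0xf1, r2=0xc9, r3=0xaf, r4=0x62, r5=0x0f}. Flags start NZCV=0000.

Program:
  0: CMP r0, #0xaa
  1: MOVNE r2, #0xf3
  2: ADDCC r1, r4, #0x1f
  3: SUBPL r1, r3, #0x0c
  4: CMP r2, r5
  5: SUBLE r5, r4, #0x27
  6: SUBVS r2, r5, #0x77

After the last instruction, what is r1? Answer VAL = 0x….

[0] flags=1001 → (cmp)
[1] flags=1001 NE?T → r2=0xf3
[2] flags=1001 CC?T → r1=0x81
[3] flags=1001 PL?F → skip
[4] flags=1010 → (cmp)
[5] flags=1010 LE?T → r5=0x3b
[6] flags=1010 VS?F → skip

VAL = 0x81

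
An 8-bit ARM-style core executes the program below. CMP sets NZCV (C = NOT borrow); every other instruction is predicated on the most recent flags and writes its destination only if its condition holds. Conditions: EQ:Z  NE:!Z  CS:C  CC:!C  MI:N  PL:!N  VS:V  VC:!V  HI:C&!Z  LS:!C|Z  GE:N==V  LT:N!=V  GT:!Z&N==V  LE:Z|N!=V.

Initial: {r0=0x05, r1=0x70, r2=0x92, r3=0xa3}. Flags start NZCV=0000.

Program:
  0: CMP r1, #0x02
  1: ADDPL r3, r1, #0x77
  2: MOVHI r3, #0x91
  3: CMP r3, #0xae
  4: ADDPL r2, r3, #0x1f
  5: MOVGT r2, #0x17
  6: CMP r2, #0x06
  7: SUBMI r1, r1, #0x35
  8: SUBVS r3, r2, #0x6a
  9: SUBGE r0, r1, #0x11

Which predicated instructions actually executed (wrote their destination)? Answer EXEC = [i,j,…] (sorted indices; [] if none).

EXEC = [1,2,7]

0: ✓ CMP  NZCV=0010
1: ✓ ADDPL  r3←0xe7
2: ✓ MOVHI  r3←0x91
3: ✓ CMP  NZCV=1000
4: · ADDPL
5: · MOVGT
6: ✓ CMP  NZCV=1010
7: ✓ SUBMI  r1←0x3b
8: · SUBVS
9: · SUBGE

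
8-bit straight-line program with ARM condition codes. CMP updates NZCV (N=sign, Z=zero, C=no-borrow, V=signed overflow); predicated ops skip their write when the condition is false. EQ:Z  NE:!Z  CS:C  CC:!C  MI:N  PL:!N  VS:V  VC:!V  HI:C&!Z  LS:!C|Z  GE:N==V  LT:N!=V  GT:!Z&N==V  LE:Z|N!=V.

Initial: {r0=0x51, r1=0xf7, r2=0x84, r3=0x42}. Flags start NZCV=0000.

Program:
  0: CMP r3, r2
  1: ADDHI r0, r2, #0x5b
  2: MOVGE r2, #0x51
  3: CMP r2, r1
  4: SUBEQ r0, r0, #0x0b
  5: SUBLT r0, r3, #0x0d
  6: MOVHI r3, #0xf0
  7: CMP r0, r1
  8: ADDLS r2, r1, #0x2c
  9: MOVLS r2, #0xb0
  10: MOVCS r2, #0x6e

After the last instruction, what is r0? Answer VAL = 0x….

VAL = 0x51

[0] flags=1001 → (cmp)
[1] flags=1001 HI?F → skip
[2] flags=1001 GE?T → r2=0x51
[3] flags=0000 → (cmp)
[4] flags=0000 EQ?F → skip
[5] flags=0000 LT?F → skip
[6] flags=0000 HI?F → skip
[7] flags=0000 → (cmp)
[8] flags=0000 LS?T → r2=0x23
[9] flags=0000 LS?T → r2=0xb0
[10] flags=0000 CS?F → skip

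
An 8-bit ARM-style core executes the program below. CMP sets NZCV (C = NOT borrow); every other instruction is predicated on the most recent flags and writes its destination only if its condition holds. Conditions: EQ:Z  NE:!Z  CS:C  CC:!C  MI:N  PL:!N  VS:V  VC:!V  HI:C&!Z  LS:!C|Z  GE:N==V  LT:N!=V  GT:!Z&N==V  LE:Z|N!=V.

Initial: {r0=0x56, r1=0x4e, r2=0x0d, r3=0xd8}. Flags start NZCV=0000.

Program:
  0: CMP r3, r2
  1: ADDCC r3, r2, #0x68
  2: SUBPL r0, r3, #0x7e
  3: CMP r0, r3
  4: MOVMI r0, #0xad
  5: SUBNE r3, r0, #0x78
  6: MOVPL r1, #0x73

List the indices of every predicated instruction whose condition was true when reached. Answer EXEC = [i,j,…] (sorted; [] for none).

EXEC = [5,6]

[0] flags=1010 → (cmp)
[1] flags=1010 CC?F → skip
[2] flags=1010 PL?F → skip
[3] flags=0000 → (cmp)
[4] flags=0000 MI?F → skip
[5] flags=0000 NE?T → r3=0xde
[6] flags=0000 PL?T → r1=0x73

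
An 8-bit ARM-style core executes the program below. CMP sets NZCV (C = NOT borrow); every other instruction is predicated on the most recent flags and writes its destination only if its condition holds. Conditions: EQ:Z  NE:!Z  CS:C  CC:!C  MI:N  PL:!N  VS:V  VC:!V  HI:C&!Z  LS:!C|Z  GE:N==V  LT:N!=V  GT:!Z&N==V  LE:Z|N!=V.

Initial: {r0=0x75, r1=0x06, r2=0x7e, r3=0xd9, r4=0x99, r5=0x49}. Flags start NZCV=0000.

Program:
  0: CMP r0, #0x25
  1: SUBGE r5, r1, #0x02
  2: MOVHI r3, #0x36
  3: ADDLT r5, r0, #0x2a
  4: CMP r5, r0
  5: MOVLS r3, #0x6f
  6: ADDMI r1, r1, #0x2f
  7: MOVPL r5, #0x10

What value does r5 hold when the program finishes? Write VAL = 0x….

[0] flags=0010 → (cmp)
[1] flags=0010 GE?T → r5=0x04
[2] flags=0010 HI?T → r3=0x36
[3] flags=0010 LT?F → skip
[4] flags=1000 → (cmp)
[5] flags=1000 LS?T → r3=0x6f
[6] flags=1000 MI?T → r1=0x35
[7] flags=1000 PL?F → skip

VAL = 0x04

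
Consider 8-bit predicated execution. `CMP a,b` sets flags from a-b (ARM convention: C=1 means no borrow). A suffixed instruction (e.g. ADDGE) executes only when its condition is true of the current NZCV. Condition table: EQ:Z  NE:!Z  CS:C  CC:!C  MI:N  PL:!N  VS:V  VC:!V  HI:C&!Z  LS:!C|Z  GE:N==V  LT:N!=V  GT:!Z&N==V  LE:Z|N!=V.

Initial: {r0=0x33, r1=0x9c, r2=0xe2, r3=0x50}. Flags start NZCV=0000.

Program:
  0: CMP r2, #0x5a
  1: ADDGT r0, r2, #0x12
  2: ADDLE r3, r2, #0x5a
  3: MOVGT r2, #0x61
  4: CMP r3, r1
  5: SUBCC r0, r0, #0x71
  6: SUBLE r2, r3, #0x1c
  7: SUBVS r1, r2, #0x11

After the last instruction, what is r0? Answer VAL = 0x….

[0] flags=1010 → (cmp)
[1] flags=1010 GT?F → skip
[2] flags=1010 LE?T → r3=0x3c
[3] flags=1010 GT?F → skip
[4] flags=1001 → (cmp)
[5] flags=1001 CC?T → r0=0xc2
[6] flags=1001 LE?F → skip
[7] flags=1001 VS?T → r1=0xd1

VAL = 0xc2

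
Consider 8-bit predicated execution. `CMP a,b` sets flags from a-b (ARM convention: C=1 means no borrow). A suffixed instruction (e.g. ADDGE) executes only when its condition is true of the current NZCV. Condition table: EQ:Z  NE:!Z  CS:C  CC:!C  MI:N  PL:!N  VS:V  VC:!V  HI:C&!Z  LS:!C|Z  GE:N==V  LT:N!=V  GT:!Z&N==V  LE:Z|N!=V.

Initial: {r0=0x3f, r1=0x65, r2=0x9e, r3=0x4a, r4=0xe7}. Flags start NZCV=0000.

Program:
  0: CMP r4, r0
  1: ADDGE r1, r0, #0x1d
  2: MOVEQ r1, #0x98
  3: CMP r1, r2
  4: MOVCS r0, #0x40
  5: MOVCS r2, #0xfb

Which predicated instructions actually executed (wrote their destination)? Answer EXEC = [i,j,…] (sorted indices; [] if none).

EXEC = []

[0] flags=1010 → (cmp)
[1] flags=1010 GE?F → skip
[2] flags=1010 EQ?F → skip
[3] flags=1001 → (cmp)
[4] flags=1001 CS?F → skip
[5] flags=1001 CS?F → skip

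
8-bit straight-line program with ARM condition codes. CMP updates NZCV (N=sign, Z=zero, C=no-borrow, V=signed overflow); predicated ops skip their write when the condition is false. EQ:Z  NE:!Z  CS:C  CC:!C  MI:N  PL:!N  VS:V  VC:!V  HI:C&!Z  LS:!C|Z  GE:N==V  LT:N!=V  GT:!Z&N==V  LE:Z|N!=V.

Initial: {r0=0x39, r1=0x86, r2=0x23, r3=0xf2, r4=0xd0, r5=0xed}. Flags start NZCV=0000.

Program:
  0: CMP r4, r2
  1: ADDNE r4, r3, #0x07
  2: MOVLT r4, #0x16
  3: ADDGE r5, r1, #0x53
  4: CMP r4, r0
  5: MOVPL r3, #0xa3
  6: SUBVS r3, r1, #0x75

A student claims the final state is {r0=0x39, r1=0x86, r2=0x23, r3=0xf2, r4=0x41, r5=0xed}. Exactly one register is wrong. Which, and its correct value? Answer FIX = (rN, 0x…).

FIX = (r4, 0x16)

0: ✓ CMP  NZCV=1010
1: ✓ ADDNE  r4←0xf9
2: ✓ MOVLT  r4←0x16
3: · ADDGE
4: ✓ CMP  NZCV=1000
5: · MOVPL
6: · SUBVS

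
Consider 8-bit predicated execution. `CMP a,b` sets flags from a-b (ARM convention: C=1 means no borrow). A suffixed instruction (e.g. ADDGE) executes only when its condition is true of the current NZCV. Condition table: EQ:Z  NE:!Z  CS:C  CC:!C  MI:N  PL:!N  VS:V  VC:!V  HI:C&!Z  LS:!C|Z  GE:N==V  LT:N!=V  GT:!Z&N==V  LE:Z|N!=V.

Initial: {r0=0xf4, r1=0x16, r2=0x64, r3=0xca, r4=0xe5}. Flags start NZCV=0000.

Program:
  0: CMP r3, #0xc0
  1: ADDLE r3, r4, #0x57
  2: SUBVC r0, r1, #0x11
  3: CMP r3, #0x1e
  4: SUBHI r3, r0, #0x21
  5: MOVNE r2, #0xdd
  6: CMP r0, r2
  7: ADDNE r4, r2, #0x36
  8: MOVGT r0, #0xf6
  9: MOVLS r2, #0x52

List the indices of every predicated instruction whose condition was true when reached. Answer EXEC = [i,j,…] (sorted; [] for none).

0: ✓ CMP  NZCV=0010
1: · ADDLE
2: ✓ SUBVC  r0←0x05
3: ✓ CMP  NZCV=1010
4: ✓ SUBHI  r3←0xe4
5: ✓ MOVNE  r2←0xdd
6: ✓ CMP  NZCV=0000
7: ✓ ADDNE  r4←0x13
8: ✓ MOVGT  r0←0xf6
9: ✓ MOVLS  r2←0x52

EXEC = [2,4,5,7,8,9]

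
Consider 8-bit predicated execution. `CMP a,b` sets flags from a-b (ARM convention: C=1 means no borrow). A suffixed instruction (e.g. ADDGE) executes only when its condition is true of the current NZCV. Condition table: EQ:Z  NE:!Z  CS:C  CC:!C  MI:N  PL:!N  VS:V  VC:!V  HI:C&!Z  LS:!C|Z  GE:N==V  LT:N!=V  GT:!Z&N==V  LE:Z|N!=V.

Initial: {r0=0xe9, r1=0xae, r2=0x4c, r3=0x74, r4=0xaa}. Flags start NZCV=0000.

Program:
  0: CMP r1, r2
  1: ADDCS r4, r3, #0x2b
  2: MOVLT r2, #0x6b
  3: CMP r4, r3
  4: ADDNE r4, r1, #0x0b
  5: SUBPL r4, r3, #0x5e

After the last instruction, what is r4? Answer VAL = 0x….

[0] flags=0011 → (cmp)
[1] flags=0011 CS?T → r4=0x9f
[2] flags=0011 LT?T → r2=0x6b
[3] flags=0011 → (cmp)
[4] flags=0011 NE?T → r4=0xb9
[5] flags=0011 PL?T → r4=0x16

VAL = 0x16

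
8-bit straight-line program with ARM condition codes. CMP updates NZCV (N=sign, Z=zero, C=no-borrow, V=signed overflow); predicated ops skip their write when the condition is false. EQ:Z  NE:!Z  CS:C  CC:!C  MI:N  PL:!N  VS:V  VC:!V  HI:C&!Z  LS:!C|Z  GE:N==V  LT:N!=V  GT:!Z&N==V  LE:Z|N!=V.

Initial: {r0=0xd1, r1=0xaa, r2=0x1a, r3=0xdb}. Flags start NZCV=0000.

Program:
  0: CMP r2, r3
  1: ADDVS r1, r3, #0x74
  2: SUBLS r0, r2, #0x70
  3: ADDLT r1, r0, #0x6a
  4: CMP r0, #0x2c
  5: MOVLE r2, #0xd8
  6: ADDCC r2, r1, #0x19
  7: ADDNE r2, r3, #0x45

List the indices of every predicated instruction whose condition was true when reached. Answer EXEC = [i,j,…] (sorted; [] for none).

EXEC = [2,5,7]

[0] flags=0000 → (cmp)
[1] flags=0000 VS?F → skip
[2] flags=0000 LS?T → r0=0xaa
[3] flags=0000 LT?F → skip
[4] flags=0011 → (cmp)
[5] flags=0011 LE?T → r2=0xd8
[6] flags=0011 CC?F → skip
[7] flags=0011 NE?T → r2=0x20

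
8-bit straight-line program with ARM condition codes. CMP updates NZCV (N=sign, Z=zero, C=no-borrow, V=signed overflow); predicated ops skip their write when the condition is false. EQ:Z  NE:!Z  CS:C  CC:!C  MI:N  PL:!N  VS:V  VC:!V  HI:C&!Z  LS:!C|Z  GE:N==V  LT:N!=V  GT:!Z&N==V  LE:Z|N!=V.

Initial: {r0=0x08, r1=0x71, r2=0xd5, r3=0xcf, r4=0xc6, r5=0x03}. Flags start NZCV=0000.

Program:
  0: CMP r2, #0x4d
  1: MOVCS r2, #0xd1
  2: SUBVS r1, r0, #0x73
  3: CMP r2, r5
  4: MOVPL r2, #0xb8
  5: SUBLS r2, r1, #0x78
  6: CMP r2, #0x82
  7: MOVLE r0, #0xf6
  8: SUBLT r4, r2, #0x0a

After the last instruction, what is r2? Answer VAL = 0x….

VAL = 0xd1

0: ✓ CMP  NZCV=1010
1: ✓ MOVCS  r2←0xd1
2: · SUBVS
3: ✓ CMP  NZCV=1010
4: · MOVPL
5: · SUBLS
6: ✓ CMP  NZCV=0010
7: · MOVLE
8: · SUBLT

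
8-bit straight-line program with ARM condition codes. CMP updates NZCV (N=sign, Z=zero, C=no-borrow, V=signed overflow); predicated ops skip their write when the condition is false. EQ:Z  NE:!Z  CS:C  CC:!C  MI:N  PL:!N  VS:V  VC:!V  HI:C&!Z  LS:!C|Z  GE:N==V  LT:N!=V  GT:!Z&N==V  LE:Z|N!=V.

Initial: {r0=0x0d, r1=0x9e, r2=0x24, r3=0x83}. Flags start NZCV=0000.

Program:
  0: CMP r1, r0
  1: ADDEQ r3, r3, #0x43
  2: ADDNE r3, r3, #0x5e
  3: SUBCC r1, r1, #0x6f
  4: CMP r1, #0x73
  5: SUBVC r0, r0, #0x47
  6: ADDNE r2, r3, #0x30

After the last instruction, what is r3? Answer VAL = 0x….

VAL = 0xe1

0: ✓ CMP  NZCV=1010
1: · ADDEQ
2: ✓ ADDNE  r3←0xe1
3: · SUBCC
4: ✓ CMP  NZCV=0011
5: · SUBVC
6: ✓ ADDNE  r2←0x11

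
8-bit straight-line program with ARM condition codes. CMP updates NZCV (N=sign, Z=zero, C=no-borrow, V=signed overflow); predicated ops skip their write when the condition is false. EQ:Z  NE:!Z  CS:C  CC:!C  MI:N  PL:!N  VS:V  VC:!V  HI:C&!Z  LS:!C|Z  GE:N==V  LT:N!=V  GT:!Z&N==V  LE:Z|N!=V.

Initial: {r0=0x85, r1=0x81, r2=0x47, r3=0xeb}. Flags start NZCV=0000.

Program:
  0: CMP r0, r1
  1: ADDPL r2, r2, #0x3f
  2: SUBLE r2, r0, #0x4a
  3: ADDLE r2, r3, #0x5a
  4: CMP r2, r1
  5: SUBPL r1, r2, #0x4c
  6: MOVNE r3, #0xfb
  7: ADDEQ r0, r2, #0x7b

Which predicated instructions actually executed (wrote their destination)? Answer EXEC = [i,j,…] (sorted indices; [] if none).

[0] flags=0010 → (cmp)
[1] flags=0010 PL?T → r2=0x86
[2] flags=0010 LE?F → skip
[3] flags=0010 LE?F → skip
[4] flags=0010 → (cmp)
[5] flags=0010 PL?T → r1=0x3a
[6] flags=0010 NE?T → r3=0xfb
[7] flags=0010 EQ?F → skip

EXEC = [1,5,6]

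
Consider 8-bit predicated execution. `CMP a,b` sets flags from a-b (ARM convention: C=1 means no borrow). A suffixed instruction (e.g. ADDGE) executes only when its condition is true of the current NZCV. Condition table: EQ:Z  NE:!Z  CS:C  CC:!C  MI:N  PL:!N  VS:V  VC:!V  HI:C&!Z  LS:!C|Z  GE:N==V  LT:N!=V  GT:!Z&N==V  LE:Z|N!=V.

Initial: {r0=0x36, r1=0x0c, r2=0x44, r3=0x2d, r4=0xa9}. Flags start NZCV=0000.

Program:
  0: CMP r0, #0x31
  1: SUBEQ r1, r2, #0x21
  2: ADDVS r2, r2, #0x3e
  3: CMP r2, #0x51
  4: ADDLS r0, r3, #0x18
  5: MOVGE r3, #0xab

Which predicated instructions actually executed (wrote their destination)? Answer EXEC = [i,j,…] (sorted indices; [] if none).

0: ✓ CMP  NZCV=0010
1: · SUBEQ
2: · ADDVS
3: ✓ CMP  NZCV=1000
4: ✓ ADDLS  r0←0x45
5: · MOVGE

EXEC = [4]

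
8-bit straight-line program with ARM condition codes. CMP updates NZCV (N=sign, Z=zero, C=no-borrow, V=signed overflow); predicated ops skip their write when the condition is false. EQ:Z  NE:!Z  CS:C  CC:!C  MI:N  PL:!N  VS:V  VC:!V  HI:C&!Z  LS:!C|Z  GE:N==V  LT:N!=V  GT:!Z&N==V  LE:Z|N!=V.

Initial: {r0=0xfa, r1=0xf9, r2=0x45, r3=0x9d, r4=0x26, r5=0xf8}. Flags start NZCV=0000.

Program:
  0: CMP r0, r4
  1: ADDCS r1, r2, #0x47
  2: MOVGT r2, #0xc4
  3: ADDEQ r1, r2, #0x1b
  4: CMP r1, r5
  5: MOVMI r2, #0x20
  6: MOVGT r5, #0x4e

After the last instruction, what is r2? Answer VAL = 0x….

[0] flags=1010 → (cmp)
[1] flags=1010 CS?T → r1=0x8c
[2] flags=1010 GT?F → skip
[3] flags=1010 EQ?F → skip
[4] flags=1000 → (cmp)
[5] flags=1000 MI?T → r2=0x20
[6] flags=1000 GT?F → skip

VAL = 0x20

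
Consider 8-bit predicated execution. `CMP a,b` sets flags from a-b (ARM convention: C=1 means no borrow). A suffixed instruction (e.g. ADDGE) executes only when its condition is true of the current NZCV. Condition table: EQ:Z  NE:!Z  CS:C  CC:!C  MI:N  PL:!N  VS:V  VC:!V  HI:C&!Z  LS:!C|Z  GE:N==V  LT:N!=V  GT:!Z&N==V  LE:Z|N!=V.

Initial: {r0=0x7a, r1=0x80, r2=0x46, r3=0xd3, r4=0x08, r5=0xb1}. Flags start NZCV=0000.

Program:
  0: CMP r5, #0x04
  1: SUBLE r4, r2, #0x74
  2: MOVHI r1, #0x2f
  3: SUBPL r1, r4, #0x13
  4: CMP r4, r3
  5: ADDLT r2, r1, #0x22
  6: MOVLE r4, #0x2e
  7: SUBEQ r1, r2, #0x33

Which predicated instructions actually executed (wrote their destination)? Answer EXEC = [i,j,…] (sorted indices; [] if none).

0: ✓ CMP  NZCV=1010
1: ✓ SUBLE  r4←0xd2
2: ✓ MOVHI  r1←0x2f
3: · SUBPL
4: ✓ CMP  NZCV=1000
5: ✓ ADDLT  r2←0x51
6: ✓ MOVLE  r4←0x2e
7: · SUBEQ

EXEC = [1,2,5,6]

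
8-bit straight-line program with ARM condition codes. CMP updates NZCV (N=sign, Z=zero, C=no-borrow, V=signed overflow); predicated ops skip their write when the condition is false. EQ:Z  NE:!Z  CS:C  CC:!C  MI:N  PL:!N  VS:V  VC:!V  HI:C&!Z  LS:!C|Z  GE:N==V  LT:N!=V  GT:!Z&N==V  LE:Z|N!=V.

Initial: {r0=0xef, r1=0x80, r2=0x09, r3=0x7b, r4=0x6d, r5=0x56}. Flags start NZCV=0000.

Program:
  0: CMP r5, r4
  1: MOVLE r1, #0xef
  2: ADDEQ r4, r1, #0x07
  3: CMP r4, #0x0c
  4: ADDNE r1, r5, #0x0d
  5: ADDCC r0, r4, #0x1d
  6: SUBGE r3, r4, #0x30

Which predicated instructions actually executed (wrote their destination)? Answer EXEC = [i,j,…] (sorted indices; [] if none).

[0] flags=1000 → (cmp)
[1] flags=1000 LE?T → r1=0xef
[2] flags=1000 EQ?F → skip
[3] flags=0010 → (cmp)
[4] flags=0010 NE?T → r1=0x63
[5] flags=0010 CC?F → skip
[6] flags=0010 GE?T → r3=0x3d

EXEC = [1,4,6]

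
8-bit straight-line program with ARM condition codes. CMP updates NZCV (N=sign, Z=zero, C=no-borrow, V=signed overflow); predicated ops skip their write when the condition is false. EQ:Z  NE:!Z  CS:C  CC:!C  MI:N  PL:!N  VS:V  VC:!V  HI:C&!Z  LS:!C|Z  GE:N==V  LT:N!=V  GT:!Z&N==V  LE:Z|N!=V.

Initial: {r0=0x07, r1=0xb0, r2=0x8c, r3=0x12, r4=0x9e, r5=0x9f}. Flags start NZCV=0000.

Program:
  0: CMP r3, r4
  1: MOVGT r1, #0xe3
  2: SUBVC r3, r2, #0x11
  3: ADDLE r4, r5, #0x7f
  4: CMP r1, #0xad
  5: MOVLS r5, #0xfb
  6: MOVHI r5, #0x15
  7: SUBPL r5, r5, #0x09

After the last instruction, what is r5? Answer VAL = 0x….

VAL = 0x0c

[0] flags=0000 → (cmp)
[1] flags=0000 GT?T → r1=0xe3
[2] flags=0000 VC?T → r3=0x7b
[3] flags=0000 LE?F → skip
[4] flags=0010 → (cmp)
[5] flags=0010 LS?F → skip
[6] flags=0010 HI?T → r5=0x15
[7] flags=0010 PL?T → r5=0x0c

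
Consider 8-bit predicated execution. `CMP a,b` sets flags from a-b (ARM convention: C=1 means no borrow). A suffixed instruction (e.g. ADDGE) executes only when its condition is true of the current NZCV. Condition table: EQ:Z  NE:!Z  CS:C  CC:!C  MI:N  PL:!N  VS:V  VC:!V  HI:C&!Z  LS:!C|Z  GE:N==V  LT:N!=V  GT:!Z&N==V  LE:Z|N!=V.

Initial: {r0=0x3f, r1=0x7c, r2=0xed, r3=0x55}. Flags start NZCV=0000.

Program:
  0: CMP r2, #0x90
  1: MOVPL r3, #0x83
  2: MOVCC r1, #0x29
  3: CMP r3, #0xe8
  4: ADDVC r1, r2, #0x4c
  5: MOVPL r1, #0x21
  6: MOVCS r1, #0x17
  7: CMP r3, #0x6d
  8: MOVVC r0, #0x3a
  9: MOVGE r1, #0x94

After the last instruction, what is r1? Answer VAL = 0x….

VAL = 0x39

0: ✓ CMP  NZCV=0010
1: ✓ MOVPL  r3←0x83
2: · MOVCC
3: ✓ CMP  NZCV=1000
4: ✓ ADDVC  r1←0x39
5: · MOVPL
6: · MOVCS
7: ✓ CMP  NZCV=0011
8: · MOVVC
9: · MOVGE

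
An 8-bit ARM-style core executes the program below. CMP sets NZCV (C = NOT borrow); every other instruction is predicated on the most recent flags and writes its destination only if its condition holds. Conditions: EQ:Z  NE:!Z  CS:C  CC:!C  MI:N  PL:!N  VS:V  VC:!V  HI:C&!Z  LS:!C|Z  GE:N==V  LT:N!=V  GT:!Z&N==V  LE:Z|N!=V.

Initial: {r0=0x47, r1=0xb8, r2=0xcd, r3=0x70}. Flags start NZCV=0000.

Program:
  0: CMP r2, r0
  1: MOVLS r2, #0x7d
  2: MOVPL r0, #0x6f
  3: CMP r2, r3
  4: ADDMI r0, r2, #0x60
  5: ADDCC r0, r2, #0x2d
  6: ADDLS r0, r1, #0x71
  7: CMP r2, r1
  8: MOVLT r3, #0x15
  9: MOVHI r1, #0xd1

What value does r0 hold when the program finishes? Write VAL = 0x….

VAL = 0x47

[0] flags=1010 → (cmp)
[1] flags=1010 LS?F → skip
[2] flags=1010 PL?F → skip
[3] flags=0011 → (cmp)
[4] flags=0011 MI?F → skip
[5] flags=0011 CC?F → skip
[6] flags=0011 LS?F → skip
[7] flags=0010 → (cmp)
[8] flags=0010 LT?F → skip
[9] flags=0010 HI?T → r1=0xd1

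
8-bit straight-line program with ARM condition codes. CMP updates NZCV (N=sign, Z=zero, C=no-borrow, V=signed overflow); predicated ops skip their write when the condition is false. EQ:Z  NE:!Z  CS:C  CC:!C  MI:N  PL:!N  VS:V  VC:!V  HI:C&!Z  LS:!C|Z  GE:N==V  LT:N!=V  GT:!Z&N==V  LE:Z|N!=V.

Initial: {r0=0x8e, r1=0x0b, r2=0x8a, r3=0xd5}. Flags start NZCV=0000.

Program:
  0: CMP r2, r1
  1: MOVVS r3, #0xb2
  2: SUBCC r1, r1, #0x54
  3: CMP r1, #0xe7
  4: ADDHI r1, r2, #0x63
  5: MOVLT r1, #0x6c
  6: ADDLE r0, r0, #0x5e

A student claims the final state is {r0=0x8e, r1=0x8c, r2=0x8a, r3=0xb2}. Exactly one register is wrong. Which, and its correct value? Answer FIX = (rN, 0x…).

FIX = (r1, 0x0b)

[0] flags=0011 → (cmp)
[1] flags=0011 VS?T → r3=0xb2
[2] flags=0011 CC?F → skip
[3] flags=0000 → (cmp)
[4] flags=0000 HI?F → skip
[5] flags=0000 LT?F → skip
[6] flags=0000 LE?F → skip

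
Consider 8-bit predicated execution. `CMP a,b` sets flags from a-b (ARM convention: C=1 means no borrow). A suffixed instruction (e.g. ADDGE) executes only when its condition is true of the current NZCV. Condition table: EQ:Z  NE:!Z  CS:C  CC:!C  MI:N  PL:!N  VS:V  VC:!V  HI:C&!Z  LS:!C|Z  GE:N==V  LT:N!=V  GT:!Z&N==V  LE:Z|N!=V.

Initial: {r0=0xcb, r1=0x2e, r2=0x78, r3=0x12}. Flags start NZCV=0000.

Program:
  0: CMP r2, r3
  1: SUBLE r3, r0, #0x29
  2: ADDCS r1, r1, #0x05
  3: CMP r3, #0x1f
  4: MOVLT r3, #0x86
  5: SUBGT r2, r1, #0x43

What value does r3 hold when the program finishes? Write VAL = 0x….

0: ✓ CMP  NZCV=0010
1: · SUBLE
2: ✓ ADDCS  r1←0x33
3: ✓ CMP  NZCV=1000
4: ✓ MOVLT  r3←0x86
5: · SUBGT

VAL = 0x86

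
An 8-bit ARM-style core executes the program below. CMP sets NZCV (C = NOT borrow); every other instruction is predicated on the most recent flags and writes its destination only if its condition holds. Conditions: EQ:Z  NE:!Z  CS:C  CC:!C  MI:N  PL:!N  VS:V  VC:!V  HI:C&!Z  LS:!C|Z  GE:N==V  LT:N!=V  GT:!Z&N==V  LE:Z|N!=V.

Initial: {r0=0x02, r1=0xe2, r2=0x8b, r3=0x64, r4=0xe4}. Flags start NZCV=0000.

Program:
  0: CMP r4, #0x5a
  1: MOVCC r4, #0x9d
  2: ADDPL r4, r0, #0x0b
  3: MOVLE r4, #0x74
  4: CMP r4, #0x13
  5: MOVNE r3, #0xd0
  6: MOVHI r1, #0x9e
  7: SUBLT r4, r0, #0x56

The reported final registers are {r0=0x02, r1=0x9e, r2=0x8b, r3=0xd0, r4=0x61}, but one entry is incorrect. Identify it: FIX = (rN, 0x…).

FIX = (r4, 0x74)

[0] flags=1010 → (cmp)
[1] flags=1010 CC?F → skip
[2] flags=1010 PL?F → skip
[3] flags=1010 LE?T → r4=0x74
[4] flags=0010 → (cmp)
[5] flags=0010 NE?T → r3=0xd0
[6] flags=0010 HI?T → r1=0x9e
[7] flags=0010 LT?F → skip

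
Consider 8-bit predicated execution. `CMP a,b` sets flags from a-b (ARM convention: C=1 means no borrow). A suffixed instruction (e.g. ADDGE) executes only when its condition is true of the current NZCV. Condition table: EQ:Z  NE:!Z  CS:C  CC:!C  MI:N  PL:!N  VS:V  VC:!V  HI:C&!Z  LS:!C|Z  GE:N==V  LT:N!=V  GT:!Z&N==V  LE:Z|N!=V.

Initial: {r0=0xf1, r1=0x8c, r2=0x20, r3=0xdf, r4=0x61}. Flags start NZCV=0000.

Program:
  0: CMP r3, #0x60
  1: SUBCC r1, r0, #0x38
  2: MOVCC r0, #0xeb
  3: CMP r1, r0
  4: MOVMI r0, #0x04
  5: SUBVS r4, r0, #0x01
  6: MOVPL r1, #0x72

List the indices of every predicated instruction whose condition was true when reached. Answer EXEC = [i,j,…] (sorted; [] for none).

EXEC = [4]

[0] flags=0011 → (cmp)
[1] flags=0011 CC?F → skip
[2] flags=0011 CC?F → skip
[3] flags=1000 → (cmp)
[4] flags=1000 MI?T → r0=0x04
[5] flags=1000 VS?F → skip
[6] flags=1000 PL?F → skip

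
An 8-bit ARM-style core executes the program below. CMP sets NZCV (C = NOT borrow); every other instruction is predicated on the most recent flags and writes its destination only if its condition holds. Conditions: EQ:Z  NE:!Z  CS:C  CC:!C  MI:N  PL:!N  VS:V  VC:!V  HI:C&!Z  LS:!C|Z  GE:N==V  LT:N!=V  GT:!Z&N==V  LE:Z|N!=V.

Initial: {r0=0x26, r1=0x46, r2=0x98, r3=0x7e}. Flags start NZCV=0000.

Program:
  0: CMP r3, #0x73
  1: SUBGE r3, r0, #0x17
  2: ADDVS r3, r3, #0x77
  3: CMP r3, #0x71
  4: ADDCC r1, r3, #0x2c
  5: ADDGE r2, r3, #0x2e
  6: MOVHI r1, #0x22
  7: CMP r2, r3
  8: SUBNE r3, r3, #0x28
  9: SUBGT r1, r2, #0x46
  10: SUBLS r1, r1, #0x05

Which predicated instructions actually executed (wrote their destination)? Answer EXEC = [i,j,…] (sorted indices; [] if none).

EXEC = [1,4,8]

[0] flags=0010 → (cmp)
[1] flags=0010 GE?T → r3=0x0f
[2] flags=0010 VS?F → skip
[3] flags=1000 → (cmp)
[4] flags=1000 CC?T → r1=0x3b
[5] flags=1000 GE?F → skip
[6] flags=1000 HI?F → skip
[7] flags=1010 → (cmp)
[8] flags=1010 NE?T → r3=0xe7
[9] flags=1010 GT?F → skip
[10] flags=1010 LS?F → skip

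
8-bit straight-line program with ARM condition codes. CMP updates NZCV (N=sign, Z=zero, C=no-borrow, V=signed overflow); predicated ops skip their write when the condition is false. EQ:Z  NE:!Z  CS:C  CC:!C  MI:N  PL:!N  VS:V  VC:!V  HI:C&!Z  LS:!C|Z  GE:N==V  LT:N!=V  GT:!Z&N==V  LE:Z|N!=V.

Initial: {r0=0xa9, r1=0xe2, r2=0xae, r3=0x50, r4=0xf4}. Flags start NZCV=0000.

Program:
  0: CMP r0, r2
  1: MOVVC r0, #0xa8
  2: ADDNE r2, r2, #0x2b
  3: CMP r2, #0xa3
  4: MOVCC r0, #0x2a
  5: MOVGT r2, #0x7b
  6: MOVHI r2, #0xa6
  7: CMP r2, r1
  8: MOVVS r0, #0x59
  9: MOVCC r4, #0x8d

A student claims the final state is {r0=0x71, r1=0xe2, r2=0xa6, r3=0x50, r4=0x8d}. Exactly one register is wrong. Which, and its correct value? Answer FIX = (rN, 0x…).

FIX = (r0, 0xa8)

[0] flags=1000 → (cmp)
[1] flags=1000 VC?T → r0=0xa8
[2] flags=1000 NE?T → r2=0xd9
[3] flags=0010 → (cmp)
[4] flags=0010 CC?F → skip
[5] flags=0010 GT?T → r2=0x7b
[6] flags=0010 HI?T → r2=0xa6
[7] flags=1000 → (cmp)
[8] flags=1000 VS?F → skip
[9] flags=1000 CC?T → r4=0x8d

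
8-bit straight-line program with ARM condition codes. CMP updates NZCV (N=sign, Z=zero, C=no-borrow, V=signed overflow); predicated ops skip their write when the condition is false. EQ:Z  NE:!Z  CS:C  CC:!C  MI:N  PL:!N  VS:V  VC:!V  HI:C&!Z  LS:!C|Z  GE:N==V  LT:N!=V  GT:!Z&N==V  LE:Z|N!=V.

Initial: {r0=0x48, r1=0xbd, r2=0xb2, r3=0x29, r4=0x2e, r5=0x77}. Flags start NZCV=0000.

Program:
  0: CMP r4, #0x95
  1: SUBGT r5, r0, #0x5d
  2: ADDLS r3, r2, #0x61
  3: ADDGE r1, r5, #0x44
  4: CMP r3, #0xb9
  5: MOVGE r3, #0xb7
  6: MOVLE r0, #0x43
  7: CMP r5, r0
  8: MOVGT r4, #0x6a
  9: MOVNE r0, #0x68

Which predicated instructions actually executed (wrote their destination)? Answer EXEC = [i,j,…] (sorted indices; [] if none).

[0] flags=1001 → (cmp)
[1] flags=1001 GT?T → r5=0xeb
[2] flags=1001 LS?T → r3=0x13
[3] flags=1001 GE?T → r1=0x2f
[4] flags=0000 → (cmp)
[5] flags=0000 GE?T → r3=0xb7
[6] flags=0000 LE?F → skip
[7] flags=1010 → (cmp)
[8] flags=1010 GT?F → skip
[9] flags=1010 NE?T → r0=0x68

EXEC = [1,2,3,5,9]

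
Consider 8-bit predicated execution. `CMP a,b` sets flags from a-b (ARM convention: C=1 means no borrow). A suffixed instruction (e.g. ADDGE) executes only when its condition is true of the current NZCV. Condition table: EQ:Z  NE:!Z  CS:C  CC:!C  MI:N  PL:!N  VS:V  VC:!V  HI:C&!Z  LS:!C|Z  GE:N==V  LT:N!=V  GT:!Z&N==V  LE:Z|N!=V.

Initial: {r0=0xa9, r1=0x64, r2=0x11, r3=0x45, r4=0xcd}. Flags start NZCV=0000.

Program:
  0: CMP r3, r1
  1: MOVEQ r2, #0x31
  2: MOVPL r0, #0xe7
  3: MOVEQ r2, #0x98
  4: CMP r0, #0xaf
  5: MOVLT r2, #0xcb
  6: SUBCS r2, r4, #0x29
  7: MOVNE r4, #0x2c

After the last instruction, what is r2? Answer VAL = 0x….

0: ✓ CMP  NZCV=1000
1: · MOVEQ
2: · MOVPL
3: · MOVEQ
4: ✓ CMP  NZCV=1000
5: ✓ MOVLT  r2←0xcb
6: · SUBCS
7: ✓ MOVNE  r4←0x2c

VAL = 0xcb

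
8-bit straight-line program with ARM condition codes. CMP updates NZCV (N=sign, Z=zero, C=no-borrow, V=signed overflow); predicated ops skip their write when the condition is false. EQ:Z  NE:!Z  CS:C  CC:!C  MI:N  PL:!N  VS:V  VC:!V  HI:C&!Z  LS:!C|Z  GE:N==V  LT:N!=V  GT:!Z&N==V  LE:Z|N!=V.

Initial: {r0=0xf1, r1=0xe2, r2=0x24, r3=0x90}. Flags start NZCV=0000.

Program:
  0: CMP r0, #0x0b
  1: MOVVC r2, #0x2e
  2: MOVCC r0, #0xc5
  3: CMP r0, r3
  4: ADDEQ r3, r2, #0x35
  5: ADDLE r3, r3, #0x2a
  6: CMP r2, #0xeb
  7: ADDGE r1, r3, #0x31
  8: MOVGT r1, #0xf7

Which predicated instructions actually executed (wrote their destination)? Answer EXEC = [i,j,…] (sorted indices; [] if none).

EXEC = [1,7,8]

0: ✓ CMP  NZCV=1010
1: ✓ MOVVC  r2←0x2e
2: · MOVCC
3: ✓ CMP  NZCV=0010
4: · ADDEQ
5: · ADDLE
6: ✓ CMP  NZCV=0000
7: ✓ ADDGE  r1←0xc1
8: ✓ MOVGT  r1←0xf7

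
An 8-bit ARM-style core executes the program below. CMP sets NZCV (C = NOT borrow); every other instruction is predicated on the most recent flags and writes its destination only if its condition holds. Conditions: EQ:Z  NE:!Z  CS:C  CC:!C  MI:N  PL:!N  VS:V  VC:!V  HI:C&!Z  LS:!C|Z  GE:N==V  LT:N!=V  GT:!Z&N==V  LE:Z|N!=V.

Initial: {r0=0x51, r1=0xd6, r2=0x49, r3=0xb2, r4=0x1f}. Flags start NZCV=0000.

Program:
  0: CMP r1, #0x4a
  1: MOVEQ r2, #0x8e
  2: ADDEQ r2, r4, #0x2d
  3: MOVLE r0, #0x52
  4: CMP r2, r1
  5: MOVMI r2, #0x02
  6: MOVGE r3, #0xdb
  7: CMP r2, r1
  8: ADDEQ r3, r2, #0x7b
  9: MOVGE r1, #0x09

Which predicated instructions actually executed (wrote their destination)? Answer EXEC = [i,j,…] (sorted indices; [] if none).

EXEC = [3,6,9]

0: ✓ CMP  NZCV=1010
1: · MOVEQ
2: · ADDEQ
3: ✓ MOVLE  r0←0x52
4: ✓ CMP  NZCV=0000
5: · MOVMI
6: ✓ MOVGE  r3←0xdb
7: ✓ CMP  NZCV=0000
8: · ADDEQ
9: ✓ MOVGE  r1←0x09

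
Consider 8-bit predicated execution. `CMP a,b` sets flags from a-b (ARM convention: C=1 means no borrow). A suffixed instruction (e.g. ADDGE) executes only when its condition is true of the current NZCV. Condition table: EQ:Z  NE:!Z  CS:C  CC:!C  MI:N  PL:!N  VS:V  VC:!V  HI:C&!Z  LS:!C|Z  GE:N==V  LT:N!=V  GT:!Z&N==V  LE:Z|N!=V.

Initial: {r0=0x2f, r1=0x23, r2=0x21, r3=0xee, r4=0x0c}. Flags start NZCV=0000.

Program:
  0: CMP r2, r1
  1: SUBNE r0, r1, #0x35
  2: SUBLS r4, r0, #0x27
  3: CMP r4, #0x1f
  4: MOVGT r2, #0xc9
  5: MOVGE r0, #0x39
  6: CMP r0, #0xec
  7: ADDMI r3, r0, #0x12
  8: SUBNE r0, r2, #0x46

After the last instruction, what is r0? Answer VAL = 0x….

VAL = 0xdb

[0] flags=1000 → (cmp)
[1] flags=1000 NE?T → r0=0xee
[2] flags=1000 LS?T → r4=0xc7
[3] flags=1010 → (cmp)
[4] flags=1010 GT?F → skip
[5] flags=1010 GE?F → skip
[6] flags=0010 → (cmp)
[7] flags=0010 MI?F → skip
[8] flags=0010 NE?T → r0=0xdb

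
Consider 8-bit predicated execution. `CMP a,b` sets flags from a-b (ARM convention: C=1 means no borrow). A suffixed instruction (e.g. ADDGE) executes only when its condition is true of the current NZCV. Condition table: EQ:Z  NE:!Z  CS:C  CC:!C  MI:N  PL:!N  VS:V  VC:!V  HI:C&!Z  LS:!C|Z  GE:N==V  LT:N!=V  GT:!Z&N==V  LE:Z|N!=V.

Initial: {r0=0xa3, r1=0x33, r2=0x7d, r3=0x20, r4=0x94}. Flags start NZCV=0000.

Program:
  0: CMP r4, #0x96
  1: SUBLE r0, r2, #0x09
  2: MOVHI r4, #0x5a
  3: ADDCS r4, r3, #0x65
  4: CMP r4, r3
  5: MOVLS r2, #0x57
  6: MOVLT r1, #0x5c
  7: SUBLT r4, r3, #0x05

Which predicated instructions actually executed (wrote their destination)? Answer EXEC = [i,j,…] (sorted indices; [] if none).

0: ✓ CMP  NZCV=1000
1: ✓ SUBLE  r0←0x74
2: · MOVHI
3: · ADDCS
4: ✓ CMP  NZCV=0011
5: · MOVLS
6: ✓ MOVLT  r1←0x5c
7: ✓ SUBLT  r4←0x1b

EXEC = [1,6,7]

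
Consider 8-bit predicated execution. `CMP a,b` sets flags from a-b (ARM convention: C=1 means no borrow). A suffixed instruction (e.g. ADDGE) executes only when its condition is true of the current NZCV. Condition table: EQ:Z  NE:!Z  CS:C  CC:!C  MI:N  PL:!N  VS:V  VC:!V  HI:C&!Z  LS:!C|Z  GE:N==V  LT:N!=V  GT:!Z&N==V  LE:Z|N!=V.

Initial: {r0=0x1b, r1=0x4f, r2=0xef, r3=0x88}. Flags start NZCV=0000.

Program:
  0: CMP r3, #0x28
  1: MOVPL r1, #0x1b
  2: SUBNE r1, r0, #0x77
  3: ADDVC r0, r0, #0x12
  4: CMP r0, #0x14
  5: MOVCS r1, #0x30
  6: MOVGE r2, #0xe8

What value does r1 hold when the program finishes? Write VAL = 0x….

VAL = 0x30

0: ✓ CMP  NZCV=0011
1: ✓ MOVPL  r1←0x1b
2: ✓ SUBNE  r1←0xa4
3: · ADDVC
4: ✓ CMP  NZCV=0010
5: ✓ MOVCS  r1←0x30
6: ✓ MOVGE  r2←0xe8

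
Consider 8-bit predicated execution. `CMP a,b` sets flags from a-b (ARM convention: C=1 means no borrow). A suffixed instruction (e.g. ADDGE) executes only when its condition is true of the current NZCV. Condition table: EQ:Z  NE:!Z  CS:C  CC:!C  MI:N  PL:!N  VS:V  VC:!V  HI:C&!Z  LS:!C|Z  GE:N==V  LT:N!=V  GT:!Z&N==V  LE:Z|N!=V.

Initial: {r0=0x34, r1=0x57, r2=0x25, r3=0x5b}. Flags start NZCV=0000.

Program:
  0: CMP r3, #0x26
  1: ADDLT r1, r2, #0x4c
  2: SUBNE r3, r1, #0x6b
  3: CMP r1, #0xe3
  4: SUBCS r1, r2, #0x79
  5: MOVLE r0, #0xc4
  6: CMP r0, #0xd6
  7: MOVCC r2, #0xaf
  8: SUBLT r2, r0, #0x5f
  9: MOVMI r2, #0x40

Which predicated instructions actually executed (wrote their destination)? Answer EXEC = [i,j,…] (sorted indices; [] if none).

EXEC = [2,7]

0: ✓ CMP  NZCV=0010
1: · ADDLT
2: ✓ SUBNE  r3←0xec
3: ✓ CMP  NZCV=0000
4: · SUBCS
5: · MOVLE
6: ✓ CMP  NZCV=0000
7: ✓ MOVCC  r2←0xaf
8: · SUBLT
9: · MOVMI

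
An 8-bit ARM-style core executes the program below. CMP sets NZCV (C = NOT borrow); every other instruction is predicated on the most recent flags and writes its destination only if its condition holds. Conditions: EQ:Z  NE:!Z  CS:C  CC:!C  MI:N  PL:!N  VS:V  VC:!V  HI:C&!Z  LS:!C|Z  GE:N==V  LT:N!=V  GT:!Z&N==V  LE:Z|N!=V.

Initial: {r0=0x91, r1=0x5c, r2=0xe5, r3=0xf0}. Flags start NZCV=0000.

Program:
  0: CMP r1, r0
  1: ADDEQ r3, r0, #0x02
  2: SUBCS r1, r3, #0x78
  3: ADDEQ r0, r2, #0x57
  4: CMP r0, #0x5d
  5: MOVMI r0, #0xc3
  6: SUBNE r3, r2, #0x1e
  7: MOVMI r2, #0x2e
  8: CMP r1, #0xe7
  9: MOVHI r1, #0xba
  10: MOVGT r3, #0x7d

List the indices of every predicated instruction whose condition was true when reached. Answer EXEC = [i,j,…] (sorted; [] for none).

EXEC = [6,10]

0: ✓ CMP  NZCV=1001
1: · ADDEQ
2: · SUBCS
3: · ADDEQ
4: ✓ CMP  NZCV=0011
5: · MOVMI
6: ✓ SUBNE  r3←0xc7
7: · MOVMI
8: ✓ CMP  NZCV=0000
9: · MOVHI
10: ✓ MOVGT  r3←0x7d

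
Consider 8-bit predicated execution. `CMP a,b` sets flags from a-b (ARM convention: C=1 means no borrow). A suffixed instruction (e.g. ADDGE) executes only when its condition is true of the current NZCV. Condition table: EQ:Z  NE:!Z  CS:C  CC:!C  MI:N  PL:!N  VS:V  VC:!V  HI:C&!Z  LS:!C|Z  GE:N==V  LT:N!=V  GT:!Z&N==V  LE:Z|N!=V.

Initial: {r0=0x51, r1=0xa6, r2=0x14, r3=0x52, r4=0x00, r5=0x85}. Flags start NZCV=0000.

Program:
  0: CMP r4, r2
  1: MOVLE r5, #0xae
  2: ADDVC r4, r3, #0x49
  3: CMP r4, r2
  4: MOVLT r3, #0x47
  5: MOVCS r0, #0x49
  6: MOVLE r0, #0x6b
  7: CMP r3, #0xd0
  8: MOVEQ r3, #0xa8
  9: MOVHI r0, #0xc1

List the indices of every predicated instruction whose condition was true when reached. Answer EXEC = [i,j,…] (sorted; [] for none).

0: ✓ CMP  NZCV=1000
1: ✓ MOVLE  r5←0xae
2: ✓ ADDVC  r4←0x9b
3: ✓ CMP  NZCV=1010
4: ✓ MOVLT  r3←0x47
5: ✓ MOVCS  r0←0x49
6: ✓ MOVLE  r0←0x6b
7: ✓ CMP  NZCV=0000
8: · MOVEQ
9: · MOVHI

EXEC = [1,2,4,5,6]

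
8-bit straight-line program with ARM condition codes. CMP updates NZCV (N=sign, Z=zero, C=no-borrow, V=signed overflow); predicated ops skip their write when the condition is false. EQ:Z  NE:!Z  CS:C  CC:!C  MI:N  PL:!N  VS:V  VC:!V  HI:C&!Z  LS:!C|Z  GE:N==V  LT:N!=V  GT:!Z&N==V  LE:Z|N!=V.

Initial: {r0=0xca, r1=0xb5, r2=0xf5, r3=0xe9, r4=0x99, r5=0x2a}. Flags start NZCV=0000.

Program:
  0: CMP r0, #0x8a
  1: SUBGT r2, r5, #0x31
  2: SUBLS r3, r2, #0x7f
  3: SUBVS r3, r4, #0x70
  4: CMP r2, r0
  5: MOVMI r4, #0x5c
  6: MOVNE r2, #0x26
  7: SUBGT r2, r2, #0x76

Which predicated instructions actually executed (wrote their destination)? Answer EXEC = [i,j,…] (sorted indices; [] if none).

[0] flags=0010 → (cmp)
[1] flags=0010 GT?T → r2=0xf9
[2] flags=0010 LS?F → skip
[3] flags=0010 VS?F → skip
[4] flags=0010 → (cmp)
[5] flags=0010 MI?F → skip
[6] flags=0010 NE?T → r2=0x26
[7] flags=0010 GT?T → r2=0xb0

EXEC = [1,6,7]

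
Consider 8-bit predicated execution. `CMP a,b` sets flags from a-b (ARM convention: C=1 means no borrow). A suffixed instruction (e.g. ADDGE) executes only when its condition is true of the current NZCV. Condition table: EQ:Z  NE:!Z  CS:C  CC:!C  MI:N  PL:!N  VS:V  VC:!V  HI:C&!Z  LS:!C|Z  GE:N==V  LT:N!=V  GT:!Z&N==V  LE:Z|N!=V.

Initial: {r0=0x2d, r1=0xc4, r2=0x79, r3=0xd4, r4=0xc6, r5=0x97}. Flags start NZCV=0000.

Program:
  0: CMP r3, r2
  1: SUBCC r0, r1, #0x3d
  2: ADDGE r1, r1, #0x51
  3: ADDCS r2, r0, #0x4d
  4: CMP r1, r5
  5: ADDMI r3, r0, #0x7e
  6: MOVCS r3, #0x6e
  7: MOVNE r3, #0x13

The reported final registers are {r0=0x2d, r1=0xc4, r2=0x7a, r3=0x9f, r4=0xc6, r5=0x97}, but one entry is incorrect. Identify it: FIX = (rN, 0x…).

[0] flags=0011 → (cmp)
[1] flags=0011 CC?F → skip
[2] flags=0011 GE?F → skip
[3] flags=0011 CS?T → r2=0x7a
[4] flags=0010 → (cmp)
[5] flags=0010 MI?F → skip
[6] flags=0010 CS?T → r3=0x6e
[7] flags=0010 NE?T → r3=0x13

FIX = (r3, 0x13)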